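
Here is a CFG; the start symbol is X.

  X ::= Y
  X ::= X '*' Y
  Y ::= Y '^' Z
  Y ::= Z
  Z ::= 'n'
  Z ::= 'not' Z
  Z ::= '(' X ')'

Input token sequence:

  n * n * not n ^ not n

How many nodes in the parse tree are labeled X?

3

[X [X [X [Y [Z n]]] * [Y [Z n]]] * [Y [Y [Z not [Z n]]] ^ [Z not [Z n]]]]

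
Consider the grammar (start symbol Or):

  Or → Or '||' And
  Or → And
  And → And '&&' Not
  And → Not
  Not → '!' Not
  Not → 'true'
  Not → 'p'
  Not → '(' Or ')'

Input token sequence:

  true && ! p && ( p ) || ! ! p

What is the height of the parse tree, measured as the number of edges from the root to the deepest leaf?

7

[Or [Or [And [And [And [Not true]] && [Not ! [Not p]]] && [Not ( [Or [And [Not p]]] )]]] || [And [Not ! [Not ! [Not p]]]]]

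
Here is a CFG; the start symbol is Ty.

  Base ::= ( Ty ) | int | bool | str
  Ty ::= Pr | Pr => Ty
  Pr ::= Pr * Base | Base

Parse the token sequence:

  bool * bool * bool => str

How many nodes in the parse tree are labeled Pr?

[Ty [Pr [Pr [Pr [Base bool]] * [Base bool]] * [Base bool]] => [Ty [Pr [Base str]]]]

4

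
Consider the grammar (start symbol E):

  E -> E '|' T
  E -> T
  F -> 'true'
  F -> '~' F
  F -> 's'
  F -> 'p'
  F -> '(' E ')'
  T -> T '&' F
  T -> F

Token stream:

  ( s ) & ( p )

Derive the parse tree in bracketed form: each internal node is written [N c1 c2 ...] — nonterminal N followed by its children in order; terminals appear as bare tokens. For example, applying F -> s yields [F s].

[E [T [T [F ( [E [T [F s]]] )]] & [F ( [E [T [F p]]] )]]]

E
T
T & F
F & F
( E ) & F
( T ) & F
( F ) & F
( s ) & F
( s ) & ( E )
( s ) & ( T )
( s ) & ( F )
( s ) & ( p )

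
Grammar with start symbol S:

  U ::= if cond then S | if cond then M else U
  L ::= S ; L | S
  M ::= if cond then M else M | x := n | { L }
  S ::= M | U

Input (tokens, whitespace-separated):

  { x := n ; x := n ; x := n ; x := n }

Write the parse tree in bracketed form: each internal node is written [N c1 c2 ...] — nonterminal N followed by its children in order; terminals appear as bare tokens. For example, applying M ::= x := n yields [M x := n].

S
M
{ L }
{ S ; L }
{ M ; L }
{ x := n ; L }
{ x := n ; S ; L }
{ x := n ; M ; L }
{ x := n ; x := n ; L }
{ x := n ; x := n ; S ; L }
{ x := n ; x := n ; M ; L }
{ x := n ; x := n ; x := n ; L }
{ x := n ; x := n ; x := n ; S }
{ x := n ; x := n ; x := n ; M }
{ x := n ; x := n ; x := n ; x := n }

[S [M { [L [S [M x := n]] ; [L [S [M x := n]] ; [L [S [M x := n]] ; [L [S [M x := n]]]]]] }]]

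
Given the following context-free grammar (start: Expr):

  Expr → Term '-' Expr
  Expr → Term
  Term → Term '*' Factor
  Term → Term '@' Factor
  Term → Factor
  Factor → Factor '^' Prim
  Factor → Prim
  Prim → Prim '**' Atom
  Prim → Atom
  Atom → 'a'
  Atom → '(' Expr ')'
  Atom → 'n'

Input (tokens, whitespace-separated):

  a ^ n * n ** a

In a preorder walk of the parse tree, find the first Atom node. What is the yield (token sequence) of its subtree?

[Expr [Term [Term [Factor [Factor [Prim [Atom a]]] ^ [Prim [Atom n]]]] * [Factor [Prim [Prim [Atom n]] ** [Atom a]]]]]

a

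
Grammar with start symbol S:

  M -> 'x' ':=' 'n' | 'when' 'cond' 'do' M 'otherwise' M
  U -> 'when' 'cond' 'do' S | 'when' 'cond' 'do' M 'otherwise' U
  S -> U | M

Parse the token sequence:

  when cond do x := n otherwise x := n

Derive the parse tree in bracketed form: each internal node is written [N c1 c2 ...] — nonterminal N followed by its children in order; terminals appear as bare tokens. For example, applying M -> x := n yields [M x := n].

[S [M when cond do [M x := n] otherwise [M x := n]]]

S
M
when cond do M otherwise M
when cond do x := n otherwise M
when cond do x := n otherwise x := n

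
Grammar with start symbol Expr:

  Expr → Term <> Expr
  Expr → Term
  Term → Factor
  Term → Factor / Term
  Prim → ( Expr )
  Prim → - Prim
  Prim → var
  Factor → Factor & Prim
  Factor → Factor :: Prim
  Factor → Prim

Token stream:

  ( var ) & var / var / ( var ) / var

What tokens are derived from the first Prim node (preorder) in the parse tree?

[Expr [Term [Factor [Factor [Prim ( [Expr [Term [Factor [Prim var]]]] )]] & [Prim var]] / [Term [Factor [Prim var]] / [Term [Factor [Prim ( [Expr [Term [Factor [Prim var]]]] )]] / [Term [Factor [Prim var]]]]]]]

( var )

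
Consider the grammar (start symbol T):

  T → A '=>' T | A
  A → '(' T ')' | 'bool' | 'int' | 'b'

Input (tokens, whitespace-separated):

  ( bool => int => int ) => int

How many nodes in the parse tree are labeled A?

5

[T [A ( [T [A bool] => [T [A int] => [T [A int]]]] )] => [T [A int]]]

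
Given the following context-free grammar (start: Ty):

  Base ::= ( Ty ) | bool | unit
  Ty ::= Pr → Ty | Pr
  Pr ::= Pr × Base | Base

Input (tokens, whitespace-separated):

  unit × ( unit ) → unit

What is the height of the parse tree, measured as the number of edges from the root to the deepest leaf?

6

[Ty [Pr [Pr [Base unit]] × [Base ( [Ty [Pr [Base unit]]] )]] → [Ty [Pr [Base unit]]]]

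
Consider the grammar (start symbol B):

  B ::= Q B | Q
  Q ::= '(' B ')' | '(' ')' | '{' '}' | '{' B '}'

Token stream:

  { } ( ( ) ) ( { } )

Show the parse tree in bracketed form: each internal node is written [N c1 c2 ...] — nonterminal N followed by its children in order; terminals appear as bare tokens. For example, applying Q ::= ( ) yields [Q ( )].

B
Q B
{ } B
{ } Q B
{ } ( B ) B
{ } ( Q ) B
{ } ( ( ) ) B
{ } ( ( ) ) Q
{ } ( ( ) ) ( B )
{ } ( ( ) ) ( Q )
{ } ( ( ) ) ( { } )

[B [Q { }] [B [Q ( [B [Q ( )]] )] [B [Q ( [B [Q { }]] )]]]]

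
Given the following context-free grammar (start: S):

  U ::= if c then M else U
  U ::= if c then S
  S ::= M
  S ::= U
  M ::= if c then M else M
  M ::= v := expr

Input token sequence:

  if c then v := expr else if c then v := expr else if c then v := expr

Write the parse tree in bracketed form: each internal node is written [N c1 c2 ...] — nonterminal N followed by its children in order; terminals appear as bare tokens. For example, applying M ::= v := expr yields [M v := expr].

[S [U if c then [M v := expr] else [U if c then [M v := expr] else [U if c then [S [M v := expr]]]]]]

S
U
if c then M else U
if c then v := expr else U
if c then v := expr else if c then M else U
if c then v := expr else if c then v := expr else U
if c then v := expr else if c then v := expr else if c then S
if c then v := expr else if c then v := expr else if c then M
if c then v := expr else if c then v := expr else if c then v := expr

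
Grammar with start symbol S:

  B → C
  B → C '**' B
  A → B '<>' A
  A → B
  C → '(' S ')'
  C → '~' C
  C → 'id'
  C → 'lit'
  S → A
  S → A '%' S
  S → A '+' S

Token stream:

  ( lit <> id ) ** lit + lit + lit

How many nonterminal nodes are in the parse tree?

21

[S [A [B [C ( [S [A [B [C lit]] <> [A [B [C id]]]]] )] ** [B [C lit]]]] + [S [A [B [C lit]]] + [S [A [B [C lit]]]]]]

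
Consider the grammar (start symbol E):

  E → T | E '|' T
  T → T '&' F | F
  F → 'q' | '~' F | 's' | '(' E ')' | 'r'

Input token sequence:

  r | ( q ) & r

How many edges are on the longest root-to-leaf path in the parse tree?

[E [E [T [F r]]] | [T [T [F ( [E [T [F q]]] )]] & [F r]]]

7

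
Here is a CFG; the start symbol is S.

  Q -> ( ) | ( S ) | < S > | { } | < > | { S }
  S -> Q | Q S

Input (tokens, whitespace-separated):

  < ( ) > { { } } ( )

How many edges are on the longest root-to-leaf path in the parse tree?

[S [Q < [S [Q ( )]] >] [S [Q { [S [Q { }]] }] [S [Q ( )]]]]

5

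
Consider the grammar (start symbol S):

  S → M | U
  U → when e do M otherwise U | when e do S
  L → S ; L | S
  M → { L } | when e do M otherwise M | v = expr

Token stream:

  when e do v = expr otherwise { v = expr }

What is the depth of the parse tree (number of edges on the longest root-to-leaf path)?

6

[S [M when e do [M v = expr] otherwise [M { [L [S [M v = expr]]] }]]]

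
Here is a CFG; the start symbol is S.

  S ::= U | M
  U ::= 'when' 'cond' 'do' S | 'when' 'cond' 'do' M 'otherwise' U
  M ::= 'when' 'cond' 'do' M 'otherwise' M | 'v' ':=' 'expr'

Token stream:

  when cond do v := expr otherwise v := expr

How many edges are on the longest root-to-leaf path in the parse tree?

3

[S [M when cond do [M v := expr] otherwise [M v := expr]]]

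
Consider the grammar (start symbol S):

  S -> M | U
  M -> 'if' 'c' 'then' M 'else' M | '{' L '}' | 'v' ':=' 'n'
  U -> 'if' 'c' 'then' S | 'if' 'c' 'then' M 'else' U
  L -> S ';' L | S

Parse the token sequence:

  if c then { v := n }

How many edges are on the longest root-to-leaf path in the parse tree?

7

[S [U if c then [S [M { [L [S [M v := n]]] }]]]]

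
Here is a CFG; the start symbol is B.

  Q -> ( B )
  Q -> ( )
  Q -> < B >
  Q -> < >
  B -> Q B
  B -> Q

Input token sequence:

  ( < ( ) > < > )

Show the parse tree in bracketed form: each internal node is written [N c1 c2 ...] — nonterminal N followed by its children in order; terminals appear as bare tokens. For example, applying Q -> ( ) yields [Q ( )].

[B [Q ( [B [Q < [B [Q ( )]] >] [B [Q < >]]] )]]

B
Q
( B )
( Q B )
( < B > B )
( < Q > B )
( < ( ) > B )
( < ( ) > Q )
( < ( ) > < > )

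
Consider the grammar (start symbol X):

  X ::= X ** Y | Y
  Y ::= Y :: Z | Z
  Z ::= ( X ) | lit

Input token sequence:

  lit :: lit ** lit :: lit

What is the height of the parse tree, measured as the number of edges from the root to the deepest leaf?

[X [X [Y [Y [Z lit]] :: [Z lit]]] ** [Y [Y [Z lit]] :: [Z lit]]]

5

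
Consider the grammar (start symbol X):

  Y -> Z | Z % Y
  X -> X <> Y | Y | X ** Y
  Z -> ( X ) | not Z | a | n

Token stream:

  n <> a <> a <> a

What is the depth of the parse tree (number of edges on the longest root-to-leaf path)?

[X [X [X [X [Y [Z n]]] <> [Y [Z a]]] <> [Y [Z a]]] <> [Y [Z a]]]

6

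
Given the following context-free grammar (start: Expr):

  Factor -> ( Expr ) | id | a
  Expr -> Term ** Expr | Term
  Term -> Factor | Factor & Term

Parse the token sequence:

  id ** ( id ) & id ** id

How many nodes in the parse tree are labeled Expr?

4

[Expr [Term [Factor id]] ** [Expr [Term [Factor ( [Expr [Term [Factor id]]] )] & [Term [Factor id]]] ** [Expr [Term [Factor id]]]]]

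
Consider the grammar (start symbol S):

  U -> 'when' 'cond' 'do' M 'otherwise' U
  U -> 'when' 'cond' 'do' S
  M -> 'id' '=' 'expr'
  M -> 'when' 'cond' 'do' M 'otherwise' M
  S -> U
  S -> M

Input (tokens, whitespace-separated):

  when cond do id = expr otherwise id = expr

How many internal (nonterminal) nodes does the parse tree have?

4

[S [M when cond do [M id = expr] otherwise [M id = expr]]]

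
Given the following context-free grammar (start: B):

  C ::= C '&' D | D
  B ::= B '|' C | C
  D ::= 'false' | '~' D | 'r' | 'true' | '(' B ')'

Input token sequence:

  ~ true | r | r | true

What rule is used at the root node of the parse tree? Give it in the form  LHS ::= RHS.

[B [B [B [B [C [D ~ [D true]]]] | [C [D r]]] | [C [D r]]] | [C [D true]]]

B ::= B '|' C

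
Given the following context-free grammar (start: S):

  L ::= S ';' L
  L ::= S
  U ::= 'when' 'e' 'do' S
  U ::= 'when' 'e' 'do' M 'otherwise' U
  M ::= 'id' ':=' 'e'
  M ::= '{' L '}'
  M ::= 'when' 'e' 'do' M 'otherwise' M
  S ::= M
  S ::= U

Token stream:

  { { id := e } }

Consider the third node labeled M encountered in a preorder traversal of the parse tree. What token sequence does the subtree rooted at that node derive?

[S [M { [L [S [M { [L [S [M id := e]]] }]]] }]]

id := e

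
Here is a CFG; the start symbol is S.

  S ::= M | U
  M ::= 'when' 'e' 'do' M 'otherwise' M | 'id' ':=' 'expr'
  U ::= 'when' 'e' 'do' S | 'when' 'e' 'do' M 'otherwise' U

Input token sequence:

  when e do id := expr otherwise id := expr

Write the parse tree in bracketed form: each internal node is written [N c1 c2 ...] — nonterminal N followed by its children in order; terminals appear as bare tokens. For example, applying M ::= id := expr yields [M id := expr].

S
M
when e do M otherwise M
when e do id := expr otherwise M
when e do id := expr otherwise id := expr

[S [M when e do [M id := expr] otherwise [M id := expr]]]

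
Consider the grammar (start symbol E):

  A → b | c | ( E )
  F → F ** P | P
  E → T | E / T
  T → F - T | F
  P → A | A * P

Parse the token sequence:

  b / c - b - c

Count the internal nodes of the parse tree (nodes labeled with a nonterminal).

[E [E [T [F [P [A b]]]]] / [T [F [P [A c]]] - [T [F [P [A b]]] - [T [F [P [A c]]]]]]]

18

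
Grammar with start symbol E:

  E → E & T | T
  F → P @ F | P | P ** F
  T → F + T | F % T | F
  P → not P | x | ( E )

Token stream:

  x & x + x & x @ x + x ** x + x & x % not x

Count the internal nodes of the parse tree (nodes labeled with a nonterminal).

33

[E [E [E [E [T [F [P x]]]] & [T [F [P x]] + [T [F [P x]]]]] & [T [F [P x] @ [F [P x]]] + [T [F [P x] ** [F [P x]]] + [T [F [P x]]]]]] & [T [F [P x]] % [T [F [P not [P x]]]]]]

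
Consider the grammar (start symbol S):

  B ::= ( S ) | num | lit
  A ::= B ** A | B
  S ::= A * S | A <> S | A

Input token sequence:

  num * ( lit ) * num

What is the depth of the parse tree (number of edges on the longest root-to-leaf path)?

7

[S [A [B num]] * [S [A [B ( [S [A [B lit]]] )]] * [S [A [B num]]]]]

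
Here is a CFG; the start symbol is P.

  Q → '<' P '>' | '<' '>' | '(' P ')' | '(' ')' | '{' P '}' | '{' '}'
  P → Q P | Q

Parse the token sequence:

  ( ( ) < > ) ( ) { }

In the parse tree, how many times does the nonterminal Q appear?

5

[P [Q ( [P [Q ( )] [P [Q < >]]] )] [P [Q ( )] [P [Q { }]]]]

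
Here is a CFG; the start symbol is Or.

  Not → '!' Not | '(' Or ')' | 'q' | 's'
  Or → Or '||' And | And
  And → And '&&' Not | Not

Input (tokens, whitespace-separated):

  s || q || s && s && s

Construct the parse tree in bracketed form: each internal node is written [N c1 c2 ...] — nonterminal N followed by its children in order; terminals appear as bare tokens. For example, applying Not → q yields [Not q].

Or
Or || And
Or || And || And
And || And || And
Not || And || And
s || And || And
s || Not || And
s || q || And
s || q || And && Not
s || q || And && Not && Not
s || q || Not && Not && Not
s || q || s && Not && Not
s || q || s && s && Not
s || q || s && s && s

[Or [Or [Or [And [Not s]]] || [And [Not q]]] || [And [And [And [Not s]] && [Not s]] && [Not s]]]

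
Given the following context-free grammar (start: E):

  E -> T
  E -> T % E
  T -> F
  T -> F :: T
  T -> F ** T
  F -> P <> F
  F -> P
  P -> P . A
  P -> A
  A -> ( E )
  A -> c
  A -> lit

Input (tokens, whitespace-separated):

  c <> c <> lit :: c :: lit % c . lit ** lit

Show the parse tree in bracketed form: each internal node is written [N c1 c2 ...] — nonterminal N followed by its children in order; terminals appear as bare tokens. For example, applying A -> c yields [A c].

[E [T [F [P [A c]] <> [F [P [A c]] <> [F [P [A lit]]]]] :: [T [F [P [A c]]] :: [T [F [P [A lit]]]]]] % [E [T [F [P [P [A c]] . [A lit]]] ** [T [F [P [A lit]]]]]]]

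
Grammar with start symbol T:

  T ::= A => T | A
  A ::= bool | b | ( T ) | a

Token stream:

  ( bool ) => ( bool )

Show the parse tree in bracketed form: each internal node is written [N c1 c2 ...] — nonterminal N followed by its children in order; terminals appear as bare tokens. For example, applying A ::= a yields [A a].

T
A => T
( T ) => T
( A ) => T
( bool ) => T
( bool ) => A
( bool ) => ( T )
( bool ) => ( A )
( bool ) => ( bool )

[T [A ( [T [A bool]] )] => [T [A ( [T [A bool]] )]]]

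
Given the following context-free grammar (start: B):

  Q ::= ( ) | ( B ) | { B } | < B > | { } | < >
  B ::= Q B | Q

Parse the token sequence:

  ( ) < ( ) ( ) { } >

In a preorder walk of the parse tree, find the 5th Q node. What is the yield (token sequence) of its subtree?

{ }

[B [Q ( )] [B [Q < [B [Q ( )] [B [Q ( )] [B [Q { }]]]] >]]]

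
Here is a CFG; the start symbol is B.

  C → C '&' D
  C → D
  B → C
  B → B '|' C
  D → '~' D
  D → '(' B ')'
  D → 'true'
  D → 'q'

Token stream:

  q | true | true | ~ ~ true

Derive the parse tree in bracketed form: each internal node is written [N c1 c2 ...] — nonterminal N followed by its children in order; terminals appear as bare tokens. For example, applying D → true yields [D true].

B
B | C
B | C | C
B | C | C | C
C | C | C | C
D | C | C | C
q | C | C | C
q | D | C | C
q | true | C | C
q | true | D | C
q | true | true | C
q | true | true | D
q | true | true | ~ D
q | true | true | ~ ~ D
q | true | true | ~ ~ true

[B [B [B [B [C [D q]]] | [C [D true]]] | [C [D true]]] | [C [D ~ [D ~ [D true]]]]]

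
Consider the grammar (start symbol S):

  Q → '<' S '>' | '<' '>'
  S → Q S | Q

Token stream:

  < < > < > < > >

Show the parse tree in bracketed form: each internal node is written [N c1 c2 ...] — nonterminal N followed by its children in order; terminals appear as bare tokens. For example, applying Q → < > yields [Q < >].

S
Q
< S >
< Q S >
< < > S >
< < > Q S >
< < > < > S >
< < > < > Q >
< < > < > < > >

[S [Q < [S [Q < >] [S [Q < >] [S [Q < >]]]] >]]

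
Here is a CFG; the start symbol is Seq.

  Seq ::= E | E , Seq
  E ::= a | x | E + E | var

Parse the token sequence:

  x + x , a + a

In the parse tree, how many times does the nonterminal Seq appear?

2

[Seq [E [E x] + [E x]] , [Seq [E [E a] + [E a]]]]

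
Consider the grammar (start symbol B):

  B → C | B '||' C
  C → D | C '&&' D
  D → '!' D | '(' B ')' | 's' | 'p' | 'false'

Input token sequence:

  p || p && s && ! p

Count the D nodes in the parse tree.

[B [B [C [D p]]] || [C [C [C [D p]] && [D s]] && [D ! [D p]]]]

5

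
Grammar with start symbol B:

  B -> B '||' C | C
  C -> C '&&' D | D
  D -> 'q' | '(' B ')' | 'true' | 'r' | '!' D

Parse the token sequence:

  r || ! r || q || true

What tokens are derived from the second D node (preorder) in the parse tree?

[B [B [B [B [C [D r]]] || [C [D ! [D r]]]] || [C [D q]]] || [C [D true]]]

! r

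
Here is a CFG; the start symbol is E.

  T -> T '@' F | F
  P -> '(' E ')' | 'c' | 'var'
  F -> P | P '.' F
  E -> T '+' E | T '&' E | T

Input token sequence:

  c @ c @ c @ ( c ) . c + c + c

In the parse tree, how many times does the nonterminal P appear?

[E [T [T [T [T [F [P c]]] @ [F [P c]]] @ [F [P c]]] @ [F [P ( [E [T [F [P c]]]] )] . [F [P c]]]] + [E [T [F [P c]]] + [E [T [F [P c]]]]]]

8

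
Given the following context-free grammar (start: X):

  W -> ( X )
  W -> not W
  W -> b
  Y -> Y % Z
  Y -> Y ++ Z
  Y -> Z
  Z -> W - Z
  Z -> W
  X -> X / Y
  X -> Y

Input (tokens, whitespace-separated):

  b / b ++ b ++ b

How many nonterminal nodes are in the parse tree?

[X [X [Y [Z [W b]]]] / [Y [Y [Y [Z [W b]]] ++ [Z [W b]]] ++ [Z [W b]]]]

14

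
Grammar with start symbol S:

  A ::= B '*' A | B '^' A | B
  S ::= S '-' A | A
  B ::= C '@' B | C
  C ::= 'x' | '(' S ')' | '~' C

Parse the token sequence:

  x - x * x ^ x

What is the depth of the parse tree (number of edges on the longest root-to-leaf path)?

[S [S [A [B [C x]]]] - [A [B [C x]] * [A [B [C x]] ^ [A [B [C x]]]]]]

6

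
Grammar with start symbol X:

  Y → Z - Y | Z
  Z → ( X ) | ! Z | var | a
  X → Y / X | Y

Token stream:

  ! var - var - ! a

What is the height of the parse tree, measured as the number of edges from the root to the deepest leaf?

6

[X [Y [Z ! [Z var]] - [Y [Z var] - [Y [Z ! [Z a]]]]]]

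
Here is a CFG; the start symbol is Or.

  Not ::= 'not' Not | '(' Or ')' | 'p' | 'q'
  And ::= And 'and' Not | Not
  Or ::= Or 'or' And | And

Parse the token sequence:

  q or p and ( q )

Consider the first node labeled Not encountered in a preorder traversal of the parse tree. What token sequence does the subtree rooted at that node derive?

q

[Or [Or [And [Not q]]] or [And [And [Not p]] and [Not ( [Or [And [Not q]]] )]]]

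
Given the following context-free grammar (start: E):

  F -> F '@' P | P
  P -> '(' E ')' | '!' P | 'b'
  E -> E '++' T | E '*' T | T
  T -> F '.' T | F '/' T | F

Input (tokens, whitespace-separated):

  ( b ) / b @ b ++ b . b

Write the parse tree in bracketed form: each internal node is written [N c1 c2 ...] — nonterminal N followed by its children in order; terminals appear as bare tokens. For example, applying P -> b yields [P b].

E
E ++ T
T ++ T
F / T ++ T
P / T ++ T
( E ) / T ++ T
( T ) / T ++ T
( F ) / T ++ T
( P ) / T ++ T
( b ) / T ++ T
( b ) / F ++ T
( b ) / F @ P ++ T
( b ) / P @ P ++ T
( b ) / b @ P ++ T
( b ) / b @ b ++ T
( b ) / b @ b ++ F . T
( b ) / b @ b ++ P . T
( b ) / b @ b ++ b . T
( b ) / b @ b ++ b . F
( b ) / b @ b ++ b . P
( b ) / b @ b ++ b . b

[E [E [T [F [P ( [E [T [F [P b]]]] )]] / [T [F [F [P b]] @ [P b]]]]] ++ [T [F [P b]] . [T [F [P b]]]]]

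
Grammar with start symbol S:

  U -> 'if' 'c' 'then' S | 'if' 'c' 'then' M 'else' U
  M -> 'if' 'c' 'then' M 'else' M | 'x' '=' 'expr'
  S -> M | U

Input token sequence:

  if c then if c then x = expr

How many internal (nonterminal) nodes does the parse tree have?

6

[S [U if c then [S [U if c then [S [M x = expr]]]]]]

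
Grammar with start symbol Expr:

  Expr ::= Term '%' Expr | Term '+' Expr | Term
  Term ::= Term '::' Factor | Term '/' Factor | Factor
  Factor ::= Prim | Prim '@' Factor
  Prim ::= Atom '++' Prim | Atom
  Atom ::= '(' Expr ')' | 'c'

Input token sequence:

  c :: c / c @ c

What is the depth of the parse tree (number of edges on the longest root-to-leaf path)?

7

[Expr [Term [Term [Term [Factor [Prim [Atom c]]]] :: [Factor [Prim [Atom c]]]] / [Factor [Prim [Atom c]] @ [Factor [Prim [Atom c]]]]]]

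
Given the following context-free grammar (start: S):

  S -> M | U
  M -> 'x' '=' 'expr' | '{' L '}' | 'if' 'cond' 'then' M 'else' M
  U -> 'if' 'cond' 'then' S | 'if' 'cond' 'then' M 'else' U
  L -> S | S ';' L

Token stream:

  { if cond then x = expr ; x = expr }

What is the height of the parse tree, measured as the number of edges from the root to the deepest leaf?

7

[S [M { [L [S [U if cond then [S [M x = expr]]]] ; [L [S [M x = expr]]]] }]]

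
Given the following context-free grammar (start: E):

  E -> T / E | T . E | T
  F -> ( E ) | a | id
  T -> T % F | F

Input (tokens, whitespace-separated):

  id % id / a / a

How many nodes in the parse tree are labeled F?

[E [T [T [F id]] % [F id]] / [E [T [F a]] / [E [T [F a]]]]]

4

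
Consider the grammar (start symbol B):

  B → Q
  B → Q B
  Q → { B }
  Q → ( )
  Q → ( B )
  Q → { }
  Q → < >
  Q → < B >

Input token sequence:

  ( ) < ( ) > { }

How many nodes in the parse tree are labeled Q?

[B [Q ( )] [B [Q < [B [Q ( )]] >] [B [Q { }]]]]

4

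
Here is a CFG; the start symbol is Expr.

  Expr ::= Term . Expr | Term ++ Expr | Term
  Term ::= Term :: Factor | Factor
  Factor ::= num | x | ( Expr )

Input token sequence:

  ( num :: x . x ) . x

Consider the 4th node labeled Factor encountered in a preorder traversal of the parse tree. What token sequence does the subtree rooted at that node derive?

x

[Expr [Term [Factor ( [Expr [Term [Term [Factor num]] :: [Factor x]] . [Expr [Term [Factor x]]]] )]] . [Expr [Term [Factor x]]]]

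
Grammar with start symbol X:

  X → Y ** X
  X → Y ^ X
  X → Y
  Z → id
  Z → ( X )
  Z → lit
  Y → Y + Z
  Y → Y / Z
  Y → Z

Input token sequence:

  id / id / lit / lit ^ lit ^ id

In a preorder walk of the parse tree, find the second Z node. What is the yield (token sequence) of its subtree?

id

[X [Y [Y [Y [Y [Z id]] / [Z id]] / [Z lit]] / [Z lit]] ^ [X [Y [Z lit]] ^ [X [Y [Z id]]]]]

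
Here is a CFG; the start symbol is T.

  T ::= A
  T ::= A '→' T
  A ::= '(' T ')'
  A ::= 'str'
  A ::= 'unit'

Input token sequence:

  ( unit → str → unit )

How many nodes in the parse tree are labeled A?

4

[T [A ( [T [A unit] → [T [A str] → [T [A unit]]]] )]]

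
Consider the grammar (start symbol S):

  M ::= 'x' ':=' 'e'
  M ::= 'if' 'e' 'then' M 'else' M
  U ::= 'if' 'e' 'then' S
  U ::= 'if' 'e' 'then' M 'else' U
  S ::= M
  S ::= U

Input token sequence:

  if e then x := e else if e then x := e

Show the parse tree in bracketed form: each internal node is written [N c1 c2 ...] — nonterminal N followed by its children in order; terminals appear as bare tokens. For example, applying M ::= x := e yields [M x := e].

S
U
if e then M else U
if e then x := e else U
if e then x := e else if e then S
if e then x := e else if e then M
if e then x := e else if e then x := e

[S [U if e then [M x := e] else [U if e then [S [M x := e]]]]]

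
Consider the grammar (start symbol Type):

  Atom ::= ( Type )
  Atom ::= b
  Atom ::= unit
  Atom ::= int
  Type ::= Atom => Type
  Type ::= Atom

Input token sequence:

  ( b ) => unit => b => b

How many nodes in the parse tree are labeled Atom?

[Type [Atom ( [Type [Atom b]] )] => [Type [Atom unit] => [Type [Atom b] => [Type [Atom b]]]]]

5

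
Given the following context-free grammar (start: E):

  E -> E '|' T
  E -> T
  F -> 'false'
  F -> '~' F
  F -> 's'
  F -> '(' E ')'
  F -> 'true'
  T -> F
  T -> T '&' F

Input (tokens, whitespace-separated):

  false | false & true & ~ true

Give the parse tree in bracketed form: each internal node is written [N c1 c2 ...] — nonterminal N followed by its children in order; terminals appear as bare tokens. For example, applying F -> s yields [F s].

[E [E [T [F false]]] | [T [T [T [F false]] & [F true]] & [F ~ [F true]]]]

E
E | T
T | T
F | T
false | T
false | T & F
false | T & F & F
false | F & F & F
false | false & F & F
false | false & true & F
false | false & true & ~ F
false | false & true & ~ true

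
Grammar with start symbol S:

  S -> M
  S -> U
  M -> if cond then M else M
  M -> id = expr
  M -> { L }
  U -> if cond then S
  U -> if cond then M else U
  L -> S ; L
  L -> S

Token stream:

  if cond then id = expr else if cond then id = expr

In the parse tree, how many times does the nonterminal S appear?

2

[S [U if cond then [M id = expr] else [U if cond then [S [M id = expr]]]]]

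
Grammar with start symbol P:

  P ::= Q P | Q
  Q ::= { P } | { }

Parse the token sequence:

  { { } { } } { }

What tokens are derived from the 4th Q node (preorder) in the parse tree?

{ }

[P [Q { [P [Q { }] [P [Q { }]]] }] [P [Q { }]]]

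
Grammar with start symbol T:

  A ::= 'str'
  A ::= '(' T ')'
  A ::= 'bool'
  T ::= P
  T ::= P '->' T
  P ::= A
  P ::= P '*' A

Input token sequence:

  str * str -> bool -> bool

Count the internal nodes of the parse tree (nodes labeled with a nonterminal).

[T [P [P [A str]] * [A str]] -> [T [P [A bool]] -> [T [P [A bool]]]]]

11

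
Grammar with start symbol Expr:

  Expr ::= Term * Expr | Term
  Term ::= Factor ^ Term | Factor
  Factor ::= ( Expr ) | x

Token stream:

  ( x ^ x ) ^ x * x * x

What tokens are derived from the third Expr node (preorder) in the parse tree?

x * x

[Expr [Term [Factor ( [Expr [Term [Factor x] ^ [Term [Factor x]]]] )] ^ [Term [Factor x]]] * [Expr [Term [Factor x]] * [Expr [Term [Factor x]]]]]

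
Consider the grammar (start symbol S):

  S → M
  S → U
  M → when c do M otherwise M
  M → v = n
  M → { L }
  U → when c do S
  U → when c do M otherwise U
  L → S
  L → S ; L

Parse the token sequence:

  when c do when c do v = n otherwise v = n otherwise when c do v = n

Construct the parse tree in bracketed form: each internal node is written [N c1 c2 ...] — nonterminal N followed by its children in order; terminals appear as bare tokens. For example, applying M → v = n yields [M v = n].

[S [U when c do [M when c do [M v = n] otherwise [M v = n]] otherwise [U when c do [S [M v = n]]]]]

S
U
when c do M otherwise U
when c do when c do M otherwise M otherwise U
when c do when c do v = n otherwise M otherwise U
when c do when c do v = n otherwise v = n otherwise U
when c do when c do v = n otherwise v = n otherwise when c do S
when c do when c do v = n otherwise v = n otherwise when c do M
when c do when c do v = n otherwise v = n otherwise when c do v = n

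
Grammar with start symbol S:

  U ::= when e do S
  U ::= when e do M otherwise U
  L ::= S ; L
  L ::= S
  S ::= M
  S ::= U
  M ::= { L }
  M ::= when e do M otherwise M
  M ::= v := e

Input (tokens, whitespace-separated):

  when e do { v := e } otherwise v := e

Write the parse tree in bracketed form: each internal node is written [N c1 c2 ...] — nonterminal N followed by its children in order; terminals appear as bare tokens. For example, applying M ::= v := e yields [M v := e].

[S [M when e do [M { [L [S [M v := e]]] }] otherwise [M v := e]]]

S
M
when e do M otherwise M
when e do { L } otherwise M
when e do { S } otherwise M
when e do { M } otherwise M
when e do { v := e } otherwise M
when e do { v := e } otherwise v := e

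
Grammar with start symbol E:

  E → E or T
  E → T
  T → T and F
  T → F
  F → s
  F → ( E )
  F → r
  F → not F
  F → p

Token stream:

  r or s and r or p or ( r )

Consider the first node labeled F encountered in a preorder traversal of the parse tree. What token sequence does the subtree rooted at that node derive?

r

[E [E [E [E [T [F r]]] or [T [T [F s]] and [F r]]] or [T [F p]]] or [T [F ( [E [T [F r]]] )]]]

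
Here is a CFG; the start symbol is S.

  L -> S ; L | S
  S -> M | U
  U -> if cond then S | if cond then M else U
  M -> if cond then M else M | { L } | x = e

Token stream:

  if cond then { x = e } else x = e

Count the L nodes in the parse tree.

[S [M if cond then [M { [L [S [M x = e]]] }] else [M x = e]]]

1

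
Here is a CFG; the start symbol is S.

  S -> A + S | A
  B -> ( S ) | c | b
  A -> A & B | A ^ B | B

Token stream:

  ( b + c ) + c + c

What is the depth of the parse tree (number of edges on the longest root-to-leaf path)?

7

[S [A [B ( [S [A [B b]] + [S [A [B c]]]] )]] + [S [A [B c]] + [S [A [B c]]]]]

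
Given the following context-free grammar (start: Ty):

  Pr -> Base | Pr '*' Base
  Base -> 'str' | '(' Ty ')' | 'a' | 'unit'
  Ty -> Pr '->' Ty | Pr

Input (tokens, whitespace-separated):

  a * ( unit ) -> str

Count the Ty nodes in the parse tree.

[Ty [Pr [Pr [Base a]] * [Base ( [Ty [Pr [Base unit]]] )]] -> [Ty [Pr [Base str]]]]

3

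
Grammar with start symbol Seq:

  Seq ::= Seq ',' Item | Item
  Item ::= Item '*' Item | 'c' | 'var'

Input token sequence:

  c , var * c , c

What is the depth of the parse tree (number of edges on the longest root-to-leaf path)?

4

[Seq [Seq [Seq [Item c]] , [Item [Item var] * [Item c]]] , [Item c]]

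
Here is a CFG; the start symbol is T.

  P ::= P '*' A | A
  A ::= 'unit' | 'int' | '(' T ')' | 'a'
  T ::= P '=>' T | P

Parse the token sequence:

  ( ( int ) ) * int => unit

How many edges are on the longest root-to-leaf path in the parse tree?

10

[T [P [P [A ( [T [P [A ( [T [P [A int]]] )]]] )]] * [A int]] => [T [P [A unit]]]]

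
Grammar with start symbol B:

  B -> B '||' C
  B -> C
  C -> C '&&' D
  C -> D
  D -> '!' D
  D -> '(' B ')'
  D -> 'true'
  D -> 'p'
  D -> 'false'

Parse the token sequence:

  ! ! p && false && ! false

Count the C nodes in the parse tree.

3

[B [C [C [C [D ! [D ! [D p]]]] && [D false]] && [D ! [D false]]]]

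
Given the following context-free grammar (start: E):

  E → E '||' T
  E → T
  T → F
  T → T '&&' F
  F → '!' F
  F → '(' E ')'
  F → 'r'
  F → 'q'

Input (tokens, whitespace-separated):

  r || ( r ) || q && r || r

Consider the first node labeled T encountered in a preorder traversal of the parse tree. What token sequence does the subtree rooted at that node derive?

[E [E [E [E [T [F r]]] || [T [F ( [E [T [F r]]] )]]] || [T [T [F q]] && [F r]]] || [T [F r]]]

r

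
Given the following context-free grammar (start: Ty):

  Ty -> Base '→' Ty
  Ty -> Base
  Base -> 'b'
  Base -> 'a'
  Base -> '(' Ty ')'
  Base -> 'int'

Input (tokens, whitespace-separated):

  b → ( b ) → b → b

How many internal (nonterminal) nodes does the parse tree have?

10

[Ty [Base b] → [Ty [Base ( [Ty [Base b]] )] → [Ty [Base b] → [Ty [Base b]]]]]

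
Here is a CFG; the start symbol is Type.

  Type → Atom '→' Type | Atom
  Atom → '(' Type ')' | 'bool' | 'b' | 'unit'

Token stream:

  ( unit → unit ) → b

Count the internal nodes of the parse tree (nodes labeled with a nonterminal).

8

[Type [Atom ( [Type [Atom unit] → [Type [Atom unit]]] )] → [Type [Atom b]]]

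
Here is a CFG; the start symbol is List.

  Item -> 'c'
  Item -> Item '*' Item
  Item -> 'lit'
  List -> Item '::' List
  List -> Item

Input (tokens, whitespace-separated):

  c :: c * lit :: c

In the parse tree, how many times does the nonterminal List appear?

[List [Item c] :: [List [Item [Item c] * [Item lit]] :: [List [Item c]]]]

3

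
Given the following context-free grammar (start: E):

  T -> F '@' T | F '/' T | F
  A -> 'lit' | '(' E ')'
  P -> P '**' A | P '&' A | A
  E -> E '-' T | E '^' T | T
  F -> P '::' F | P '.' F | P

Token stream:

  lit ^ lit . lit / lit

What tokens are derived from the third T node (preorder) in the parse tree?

lit

[E [E [T [F [P [A lit]]]]] ^ [T [F [P [A lit]] . [F [P [A lit]]]] / [T [F [P [A lit]]]]]]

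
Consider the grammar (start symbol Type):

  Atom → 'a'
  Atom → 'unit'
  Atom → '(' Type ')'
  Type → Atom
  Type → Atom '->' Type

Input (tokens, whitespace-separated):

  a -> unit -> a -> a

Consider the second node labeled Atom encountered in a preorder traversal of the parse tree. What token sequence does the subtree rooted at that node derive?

[Type [Atom a] -> [Type [Atom unit] -> [Type [Atom a] -> [Type [Atom a]]]]]

unit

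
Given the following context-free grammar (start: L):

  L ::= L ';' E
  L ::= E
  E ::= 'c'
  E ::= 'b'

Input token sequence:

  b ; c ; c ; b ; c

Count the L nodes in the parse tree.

[L [L [L [L [L [E b]] ; [E c]] ; [E c]] ; [E b]] ; [E c]]

5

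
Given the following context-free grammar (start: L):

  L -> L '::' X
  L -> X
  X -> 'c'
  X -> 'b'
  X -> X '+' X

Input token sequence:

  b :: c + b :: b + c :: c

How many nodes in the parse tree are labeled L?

4

[L [L [L [L [X b]] :: [X [X c] + [X b]]] :: [X [X b] + [X c]]] :: [X c]]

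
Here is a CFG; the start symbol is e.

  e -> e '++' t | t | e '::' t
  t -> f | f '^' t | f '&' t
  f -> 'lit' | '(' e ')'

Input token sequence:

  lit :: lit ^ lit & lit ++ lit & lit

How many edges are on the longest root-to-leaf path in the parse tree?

[e [e [e [t [f lit]]] :: [t [f lit] ^ [t [f lit] & [t [f lit]]]]] ++ [t [f lit] & [t [f lit]]]]

6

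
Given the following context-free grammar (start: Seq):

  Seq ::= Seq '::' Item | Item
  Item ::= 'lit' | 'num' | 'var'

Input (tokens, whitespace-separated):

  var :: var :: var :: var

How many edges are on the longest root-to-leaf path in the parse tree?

5

[Seq [Seq [Seq [Seq [Item var]] :: [Item var]] :: [Item var]] :: [Item var]]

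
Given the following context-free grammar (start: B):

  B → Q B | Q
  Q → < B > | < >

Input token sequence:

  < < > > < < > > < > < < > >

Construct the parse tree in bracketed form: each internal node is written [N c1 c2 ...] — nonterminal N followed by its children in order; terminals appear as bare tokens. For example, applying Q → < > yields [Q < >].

B
Q B
< B > B
< Q > B
< < > > B
< < > > Q B
< < > > < B > B
< < > > < Q > B
< < > > < < > > B
< < > > < < > > Q B
< < > > < < > > < > B
< < > > < < > > < > Q
< < > > < < > > < > < B >
< < > > < < > > < > < Q >
< < > > < < > > < > < < > >

[B [Q < [B [Q < >]] >] [B [Q < [B [Q < >]] >] [B [Q < >] [B [Q < [B [Q < >]] >]]]]]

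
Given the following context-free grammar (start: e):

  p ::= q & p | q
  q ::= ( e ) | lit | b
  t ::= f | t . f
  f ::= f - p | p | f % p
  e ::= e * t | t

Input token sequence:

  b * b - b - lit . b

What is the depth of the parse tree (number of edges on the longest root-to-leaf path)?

[e [e [t [f [p [q b]]]]] * [t [t [f [f [f [p [q b]]] - [p [q b]]] - [p [q lit]]]] . [f [p [q b]]]]]

8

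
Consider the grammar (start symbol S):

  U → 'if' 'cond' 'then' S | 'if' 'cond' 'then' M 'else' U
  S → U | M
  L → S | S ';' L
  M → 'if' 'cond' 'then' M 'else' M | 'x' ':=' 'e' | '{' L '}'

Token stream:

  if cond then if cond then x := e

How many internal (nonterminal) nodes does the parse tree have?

[S [U if cond then [S [U if cond then [S [M x := e]]]]]]

6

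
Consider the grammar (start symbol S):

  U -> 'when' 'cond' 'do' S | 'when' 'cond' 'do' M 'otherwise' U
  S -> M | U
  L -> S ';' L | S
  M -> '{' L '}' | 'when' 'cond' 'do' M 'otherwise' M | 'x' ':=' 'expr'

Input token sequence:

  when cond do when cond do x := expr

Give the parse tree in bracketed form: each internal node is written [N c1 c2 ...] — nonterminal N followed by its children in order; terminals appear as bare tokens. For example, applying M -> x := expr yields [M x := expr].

[S [U when cond do [S [U when cond do [S [M x := expr]]]]]]

S
U
when cond do S
when cond do U
when cond do when cond do S
when cond do when cond do M
when cond do when cond do x := expr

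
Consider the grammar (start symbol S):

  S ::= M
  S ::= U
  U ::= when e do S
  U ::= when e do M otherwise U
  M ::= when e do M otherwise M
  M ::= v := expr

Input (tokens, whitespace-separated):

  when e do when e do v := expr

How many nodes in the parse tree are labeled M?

1

[S [U when e do [S [U when e do [S [M v := expr]]]]]]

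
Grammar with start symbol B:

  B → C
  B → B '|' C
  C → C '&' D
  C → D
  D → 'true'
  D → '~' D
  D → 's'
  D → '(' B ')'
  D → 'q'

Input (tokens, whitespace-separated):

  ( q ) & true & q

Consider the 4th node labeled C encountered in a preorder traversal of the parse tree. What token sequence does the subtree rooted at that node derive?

[B [C [C [C [D ( [B [C [D q]]] )]] & [D true]] & [D q]]]

q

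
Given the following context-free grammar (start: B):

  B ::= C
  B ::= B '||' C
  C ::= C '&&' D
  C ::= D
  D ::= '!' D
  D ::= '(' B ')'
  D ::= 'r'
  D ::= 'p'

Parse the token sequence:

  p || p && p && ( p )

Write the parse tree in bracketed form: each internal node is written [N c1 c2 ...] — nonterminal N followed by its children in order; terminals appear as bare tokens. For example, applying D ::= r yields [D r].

[B [B [C [D p]]] || [C [C [C [D p]] && [D p]] && [D ( [B [C [D p]]] )]]]

B
B || C
C || C
D || C
p || C
p || C && D
p || C && D && D
p || D && D && D
p || p && D && D
p || p && p && D
p || p && p && ( B )
p || p && p && ( C )
p || p && p && ( D )
p || p && p && ( p )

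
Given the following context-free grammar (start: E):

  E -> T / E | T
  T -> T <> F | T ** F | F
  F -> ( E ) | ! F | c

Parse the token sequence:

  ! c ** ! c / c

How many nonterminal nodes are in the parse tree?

[E [T [T [F ! [F c]]] ** [F ! [F c]]] / [E [T [F c]]]]

10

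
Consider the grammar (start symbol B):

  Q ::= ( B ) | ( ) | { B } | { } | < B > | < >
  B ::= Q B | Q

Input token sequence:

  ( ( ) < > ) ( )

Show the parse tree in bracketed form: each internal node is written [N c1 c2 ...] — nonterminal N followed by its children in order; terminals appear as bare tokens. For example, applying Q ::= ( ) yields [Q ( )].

[B [Q ( [B [Q ( )] [B [Q < >]]] )] [B [Q ( )]]]

B
Q B
( B ) B
( Q B ) B
( ( ) B ) B
( ( ) Q ) B
( ( ) < > ) B
( ( ) < > ) Q
( ( ) < > ) ( )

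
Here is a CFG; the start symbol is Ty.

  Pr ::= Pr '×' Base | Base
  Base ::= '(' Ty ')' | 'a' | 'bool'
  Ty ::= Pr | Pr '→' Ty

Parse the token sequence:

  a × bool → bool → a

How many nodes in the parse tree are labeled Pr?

[Ty [Pr [Pr [Base a]] × [Base bool]] → [Ty [Pr [Base bool]] → [Ty [Pr [Base a]]]]]

4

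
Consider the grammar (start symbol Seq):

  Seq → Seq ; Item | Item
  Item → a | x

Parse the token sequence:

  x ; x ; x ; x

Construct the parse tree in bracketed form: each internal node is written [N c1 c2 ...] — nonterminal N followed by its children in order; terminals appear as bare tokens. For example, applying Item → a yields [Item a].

Seq
Seq ; Item
Seq ; Item ; Item
Seq ; Item ; Item ; Item
Item ; Item ; Item ; Item
x ; Item ; Item ; Item
x ; x ; Item ; Item
x ; x ; x ; Item
x ; x ; x ; x

[Seq [Seq [Seq [Seq [Item x]] ; [Item x]] ; [Item x]] ; [Item x]]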